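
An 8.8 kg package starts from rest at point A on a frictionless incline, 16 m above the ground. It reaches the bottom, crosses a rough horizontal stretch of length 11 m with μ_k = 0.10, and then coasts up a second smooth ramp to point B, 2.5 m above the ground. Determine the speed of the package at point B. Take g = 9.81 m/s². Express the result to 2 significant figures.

v = 16 m/s

Energy at A: mgh₁ = (8.8)(9.81)(16) = 1381.2 J
Friction loss: W_f = μ_k mg d = 94.96 J
At B: ½mv² + mgh₂ = mgh₁ − W_f
½mv² = 1381.2 − 94.96 − 215.82 = 1070.5 J
v = √(2 × 1070.5/8.8) = 15.60 m/s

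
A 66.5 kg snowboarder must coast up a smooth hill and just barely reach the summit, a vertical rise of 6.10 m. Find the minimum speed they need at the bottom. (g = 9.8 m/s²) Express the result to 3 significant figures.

v = 10.9 m/s

At the top they are momentarily at rest, so all KE converts to PE: ½mv² = mgh
v = √(2gh) = √(2 × 9.8 × 6.10) = 10.93 m/s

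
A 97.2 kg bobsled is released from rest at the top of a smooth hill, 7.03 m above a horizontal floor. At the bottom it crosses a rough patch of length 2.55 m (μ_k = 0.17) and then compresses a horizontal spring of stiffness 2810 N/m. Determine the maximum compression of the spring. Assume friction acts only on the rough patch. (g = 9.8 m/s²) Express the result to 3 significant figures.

x = 2.11 m

Initial energy: E₁ = mgh = (97.2)(9.8)(7.03) = 6696.5 J
Friction removes W_f = μ_k mg d = (0.17)(97.2)(9.8)(2.55) = 412.9 J
Energy reaching the spring: E = 6696.5 − 412.9 = 6283.6 J
At max compression ½kx² = E ⇒ x = √(2E/k) = √(2 × 6283.6/2810) = 2.115 m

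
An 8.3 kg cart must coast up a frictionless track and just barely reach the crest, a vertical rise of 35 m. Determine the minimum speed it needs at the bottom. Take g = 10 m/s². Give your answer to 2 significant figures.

v = 26 m/s

At the top it is momentarily at rest, so all KE converts to PE: ½mv² = mgh
v = √(2gh) = √(2 × 10 × 35) = 26.46 m/s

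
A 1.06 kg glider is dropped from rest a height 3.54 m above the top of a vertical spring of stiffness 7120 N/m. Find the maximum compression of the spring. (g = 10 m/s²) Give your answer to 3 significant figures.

x = 0.104 m

Let x be the compression. The total drop is H + x, and the glider is instantaneously at rest at max compression, so energy conservation gives:
mg(H + x) = ½kx²
½(7120)x² − (1.06)(10)x − (1.06)(10)(3.54) = 0
3560x² − 10.60x − 37.52 = 0
x = [10.60 + √(112.4 + 534342)]/(2 × 3560) = 0.1042 m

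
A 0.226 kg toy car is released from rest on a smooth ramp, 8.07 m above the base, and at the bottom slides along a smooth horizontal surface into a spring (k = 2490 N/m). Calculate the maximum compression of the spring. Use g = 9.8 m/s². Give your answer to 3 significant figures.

Energy conservation (no friction) from release to max compression: mgh = ½kx²
x = √(2mgh/k) = √(2 × 0.226 × 9.8 × 8.07 / 2490) = 0.1198 m

x = 0.120 m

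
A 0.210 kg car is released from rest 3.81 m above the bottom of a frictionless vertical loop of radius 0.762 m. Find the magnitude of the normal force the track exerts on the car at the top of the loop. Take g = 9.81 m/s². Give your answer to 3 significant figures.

Energy from release to top (height 2r): mgh = ½mv_top² + mg(2r)
v_top² = 2g(h − 2r) = 2(9.81)(3.81 − 1.524) = 44.851 m²/s²
At the top, both N and weight point toward the centre: N + mg = mv_top²/r
N = m(v_top²/r − g) = 0.210(44.851/0.762 − 9.81) = 10.30 N

N = 10.3 N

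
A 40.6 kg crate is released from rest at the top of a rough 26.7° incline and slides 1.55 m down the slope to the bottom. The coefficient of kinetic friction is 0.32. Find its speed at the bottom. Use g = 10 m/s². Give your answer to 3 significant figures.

v = 2.25 m/s

Energy: mgh = ½mv² + W_f, with h = L sinθ and W_f = μ_k (mg cosθ) L
mgh = mgL sinθ = (40.6)(10)(1.55)sin26.7° = 282.76 J
W_f = μ_k mg cosθ · L = (0.32)(40.6)(10)cos26.7°·1.55 = 179.9 J
½mv² = 282.76 − 179.9 = 102.85 J
v = √(2 × 102.85/40.6) = 2.251 m/s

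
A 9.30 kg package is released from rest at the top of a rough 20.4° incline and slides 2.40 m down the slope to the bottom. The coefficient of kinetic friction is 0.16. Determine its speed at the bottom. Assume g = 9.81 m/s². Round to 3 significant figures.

Taking the bottom as reference, mgh = ½mv² + μ_k N L with h = L sinθ, N = mg cosθ:
mgh = mgL sinθ = (9.30)(9.81)(2.40)sin20.4° = 76.323 J
W_f = μ_k mg cosθ · L = (0.16)(9.30)(9.81)cos20.4°·2.40 = 32.84 J
½mv² = 76.323 − 32.84 = 43.487 J
v = √(2 × 43.487/9.30) = 3.058 m/s

v = 3.06 m/s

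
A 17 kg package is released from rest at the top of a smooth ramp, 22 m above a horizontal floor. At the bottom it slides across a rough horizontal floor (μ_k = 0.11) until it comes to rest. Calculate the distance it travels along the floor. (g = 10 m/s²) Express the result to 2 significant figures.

Energy bookkeeping (friction removes W_f = μ_k N d):
At rest all PE has been dissipated by friction: mgh = μ_k m g d
d = h/μ_k = 22/0.11 = 200.0 m

d = 200 m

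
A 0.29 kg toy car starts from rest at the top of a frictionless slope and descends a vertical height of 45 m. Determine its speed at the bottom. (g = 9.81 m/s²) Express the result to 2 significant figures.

v = 30 m/s

Mechanical energy is conserved (no friction): mgh = ½mv²
v = √(2gh) = √(2 × 9.81 × 45) = √882.90 = 29.71 m/s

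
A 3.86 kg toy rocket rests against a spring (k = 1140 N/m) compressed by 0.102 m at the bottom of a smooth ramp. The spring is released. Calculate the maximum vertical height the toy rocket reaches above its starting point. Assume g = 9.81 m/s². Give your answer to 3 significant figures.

h = 0.157 m

All spring PE becomes gravitational PE at the highest point: ½kx² = mgh
h = kx²/(2mg) = (1140)(0.102)²/(2 × 3.86 × 9.81) = 0.1566 m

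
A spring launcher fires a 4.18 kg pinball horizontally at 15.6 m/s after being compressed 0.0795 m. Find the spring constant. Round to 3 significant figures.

k = 161000 N/m

Spring PE at full compression equals KE at release: ½kx² = ½mv²
k = mv²/x² = (4.18)(15.6)²/(0.0795)² = 160950 N/m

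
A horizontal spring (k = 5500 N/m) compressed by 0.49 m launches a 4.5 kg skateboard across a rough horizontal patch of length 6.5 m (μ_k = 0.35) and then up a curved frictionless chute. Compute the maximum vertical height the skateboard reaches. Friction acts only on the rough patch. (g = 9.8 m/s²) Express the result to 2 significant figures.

Spring energy: E₀ = ½kx² = ½(5500)(0.49)² = 660.27 J
Friction: W_f = μ_k mg d = (0.35)(4.5)(9.8)(6.5) = 100.3 J
Energy at base of ramp: E = 660.27 − 100.3 = 559.95 J
At max height all remaining energy is PE: mgh = E ⇒ h = E/(mg) = 559.95/(4.5 × 9.8) = 12.70 m

h = 13 m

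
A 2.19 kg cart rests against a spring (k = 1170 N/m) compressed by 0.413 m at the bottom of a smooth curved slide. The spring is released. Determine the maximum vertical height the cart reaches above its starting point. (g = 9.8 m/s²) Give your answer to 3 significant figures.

At maximum height the cart is at rest, so ½kx² = mgh
h = kx²/(2mg) = (1170)(0.413)²/(2 × 2.19 × 9.8) = 4.649 m

h = 4.65 m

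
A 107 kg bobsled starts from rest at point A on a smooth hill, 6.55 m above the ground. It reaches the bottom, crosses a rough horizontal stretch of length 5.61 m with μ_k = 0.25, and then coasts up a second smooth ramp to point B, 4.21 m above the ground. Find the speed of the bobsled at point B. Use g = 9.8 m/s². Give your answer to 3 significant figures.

Energy at A: mgh₁ = (107)(9.8)(6.55) = 6868.3 J
Friction loss: W_f = μ_k mg d = 1471 J
At B: ½mv² + mgh₂ = mgh₁ − W_f
½mv² = 6868.3 − 1471 − 4414.6 = 983.06 J
v = √(2 × 983.06/107) = 4.287 m/s

v = 4.29 m/s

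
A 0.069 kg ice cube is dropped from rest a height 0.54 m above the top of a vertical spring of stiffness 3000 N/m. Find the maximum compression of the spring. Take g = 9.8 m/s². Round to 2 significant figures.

Take the reference level at the top of the uncompressed spring. At max compression the cube has fallen H + x and is momentarily at rest:
mg(H + x) = ½kx²
½(3000)x² − (0.069)(9.8)x − (0.069)(9.8)(0.54) = 0
1500x² − 0.6762x − 0.3651 = 0
x = [0.6762 + √(0.4572 + 2190.9)]/(2 × 1500) = 0.01583 m

x = 0.016 m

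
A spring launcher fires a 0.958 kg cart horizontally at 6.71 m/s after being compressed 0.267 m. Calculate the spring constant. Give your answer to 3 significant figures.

k = 605 N/m

Spring PE at full compression equals KE at release: ½kx² = ½mv²
k = mv²/x² = (0.958)(6.71)²/(0.267)² = 605.0 N/m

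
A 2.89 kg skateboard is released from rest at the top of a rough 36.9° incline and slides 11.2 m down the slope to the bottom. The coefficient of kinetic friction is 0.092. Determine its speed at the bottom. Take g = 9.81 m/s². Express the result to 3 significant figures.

Energy: mgh = ½mv² + W_f, with h = L sinθ and W_f = μ_k (mg cosθ) L
mgh = mgL sinθ = (2.89)(9.81)(11.2)sin36.9° = 190.65 J
W_f = μ_k mg cosθ · L = (0.092)(2.89)(9.81)cos36.9°·11.2 = 23.36 J
½mv² = 190.65 − 23.36 = 167.29 J
v = √(2 × 167.29/2.89) = 10.76 m/s

v = 10.8 m/s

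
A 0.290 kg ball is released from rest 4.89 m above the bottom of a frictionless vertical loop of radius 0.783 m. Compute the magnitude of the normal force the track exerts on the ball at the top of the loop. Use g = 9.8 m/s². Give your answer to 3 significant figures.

N = 21.3 N

Energy from release to top (height 2r): mgh = ½mv_top² + mg(2r)
v_top² = 2g(h − 2r) = 2(9.8)(4.89 − 1.566) = 65.150 m²/s²
At the top, both N and weight point toward the centre: N + mg = mv_top²/r
N = m(v_top²/r − g) = 0.290(65.150/0.783 − 9.8) = 21.29 N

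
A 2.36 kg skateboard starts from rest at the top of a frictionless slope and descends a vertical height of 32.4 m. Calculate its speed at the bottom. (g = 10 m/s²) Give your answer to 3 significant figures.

v = 25.5 m/s

Energy conservation between the two points: mgh = ½mv²
v = √(2gh) = √(2 × 10 × 32.4) = √648.00 = 25.46 m/s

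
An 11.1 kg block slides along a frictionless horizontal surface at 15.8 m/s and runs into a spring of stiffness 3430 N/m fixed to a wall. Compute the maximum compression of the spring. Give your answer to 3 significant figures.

Conservation of energy between contact and max compression: ½mv² = ½kx²
x = v√(m/k) = 15.8 × √(11.1/3430) = 0.8988 m

x = 0.899 m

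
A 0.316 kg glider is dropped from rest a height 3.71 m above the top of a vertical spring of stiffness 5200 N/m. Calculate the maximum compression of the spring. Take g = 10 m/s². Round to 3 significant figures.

Measuring PE from the top of the relaxed spring, at max compression the glider has dropped H + x with zero KE, so:
mg(H + x) = ½kx²
½(5200)x² − (0.316)(10)x − (0.316)(10)(3.71) = 0
2600x² − 3.160x − 11.72 = 0
x = [3.160 + √(9.986 + 121925)]/(2 × 2600) = 0.06776 m

x = 0.0678 m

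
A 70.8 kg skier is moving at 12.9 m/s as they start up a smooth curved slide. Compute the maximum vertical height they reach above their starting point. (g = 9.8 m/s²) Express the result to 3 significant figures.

h = 8.49 m

By energy conservation, ½mv² = mgh
h = v²/(2g) = 12.9²/(2 × 9.8) = 8.490 m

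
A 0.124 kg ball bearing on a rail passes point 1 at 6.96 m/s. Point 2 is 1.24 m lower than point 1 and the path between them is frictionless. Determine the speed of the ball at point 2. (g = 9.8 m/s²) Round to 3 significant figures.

v = 8.53 m/s

Mechanical energy is conserved (no friction): ½mv₀² + mgh = ½mv²
The mass cancels from both sides.
v² = v₀² + 2gh = (6.96)² + 2(9.8)(1.24) = 72.746
v = √72.746 = 8.529 m/s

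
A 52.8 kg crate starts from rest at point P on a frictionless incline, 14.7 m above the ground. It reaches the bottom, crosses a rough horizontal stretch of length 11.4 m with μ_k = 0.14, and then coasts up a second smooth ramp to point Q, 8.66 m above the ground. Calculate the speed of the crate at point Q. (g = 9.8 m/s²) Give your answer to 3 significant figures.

v = 9.33 m/s

Energy at P: mgh₁ = (52.8)(9.8)(14.7) = 7606.4 J
Friction loss: W_f = μ_k mg d = 825.8 J
At Q: ½mv² + mgh₂ = mgh₁ − W_f
½mv² = 7606.4 − 825.8 − 4481.0 = 2299.5 J
v = √(2 × 2299.5/52.8) = 9.333 m/s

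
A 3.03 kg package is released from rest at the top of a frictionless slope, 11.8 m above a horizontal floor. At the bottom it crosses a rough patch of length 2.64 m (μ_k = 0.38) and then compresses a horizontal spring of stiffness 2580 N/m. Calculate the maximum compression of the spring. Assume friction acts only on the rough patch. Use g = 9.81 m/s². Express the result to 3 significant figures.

Initial energy: E₁ = mgh = (3.03)(9.81)(11.8) = 350.75 J
Friction removes W_f = μ_k mg d = (0.38)(3.03)(9.81)(2.64) = 29.82 J
Energy reaching the spring: E = 350.75 − 29.82 = 320.93 J
At max compression ½kx² = E ⇒ x = √(2E/k) = √(2 × 320.93/2580) = 0.4988 m

x = 0.499 m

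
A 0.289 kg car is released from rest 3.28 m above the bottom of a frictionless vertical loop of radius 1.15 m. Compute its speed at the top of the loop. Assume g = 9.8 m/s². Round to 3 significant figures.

v = 4.38 m/s

Energy conservation: mgh = ½mv_top² + mg(2r)
v_top² = 2g(h − 2r) = 2(9.8)(3.28 − 2.300) = 19.21
v_top = 4.383 m/s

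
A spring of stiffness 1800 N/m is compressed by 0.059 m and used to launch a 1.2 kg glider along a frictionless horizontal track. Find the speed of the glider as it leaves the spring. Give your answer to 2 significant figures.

The glider leaves the spring when the spring is at natural length, so ½kx² = ½mv²
v = x√(k/m) = 0.059 × √(1800/1.2) = 2.285 m/s

v = 2.3 m/s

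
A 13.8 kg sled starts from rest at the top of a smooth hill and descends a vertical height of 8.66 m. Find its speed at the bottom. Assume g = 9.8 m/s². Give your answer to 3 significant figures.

v = 13.0 m/s

Mechanical energy is conserved (no friction): mgh = ½mv²
The mass cancels from both sides.
v = √(2gh) = √(2 × 9.8 × 8.66) = √169.74 = 13.03 m/s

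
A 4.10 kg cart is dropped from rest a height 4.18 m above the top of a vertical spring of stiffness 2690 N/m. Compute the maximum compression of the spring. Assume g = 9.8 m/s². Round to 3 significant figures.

Measuring PE from the top of the relaxed spring, at max compression the cart has dropped H + x with zero KE, so:
mg(H + x) = ½kx²
½(2690)x² − (4.10)(9.8)x − (4.10)(9.8)(4.18) = 0
1345x² − 40.18x − 168.0 = 0
x = [40.18 + √(1614 + 903584)]/(2 × 1345) = 0.3686 m

x = 0.369 m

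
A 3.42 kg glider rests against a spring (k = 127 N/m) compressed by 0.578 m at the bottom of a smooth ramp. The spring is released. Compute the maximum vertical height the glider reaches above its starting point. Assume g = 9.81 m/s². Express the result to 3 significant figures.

All spring PE becomes gravitational PE at the highest point: ½kx² = mgh
h = kx²/(2mg) = (127)(0.578)²/(2 × 3.42 × 9.81) = 0.6323 m

h = 0.632 m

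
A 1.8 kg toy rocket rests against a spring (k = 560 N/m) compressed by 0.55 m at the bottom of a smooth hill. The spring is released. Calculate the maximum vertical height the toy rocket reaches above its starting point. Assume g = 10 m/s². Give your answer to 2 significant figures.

All spring PE becomes gravitational PE at the highest point: ½kx² = mgh
h = kx²/(2mg) = (560)(0.55)²/(2 × 1.8 × 10) = 4.706 m

h = 4.7 m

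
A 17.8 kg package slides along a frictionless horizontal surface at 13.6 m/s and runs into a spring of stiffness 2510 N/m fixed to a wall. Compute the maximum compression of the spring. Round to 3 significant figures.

Conservation of energy between contact and max compression: ½mv² = ½kx²
x = v√(m/k) = 13.6 × √(17.8/2510) = 1.145 m

x = 1.15 m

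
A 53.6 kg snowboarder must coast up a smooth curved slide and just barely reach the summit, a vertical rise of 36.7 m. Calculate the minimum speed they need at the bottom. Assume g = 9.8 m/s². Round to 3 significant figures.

At the top they are momentarily at rest, so all KE converts to PE: ½mv² = mgh
v = √(2gh) = √(2 × 9.8 × 36.7) = 26.82 m/s

v = 26.8 m/s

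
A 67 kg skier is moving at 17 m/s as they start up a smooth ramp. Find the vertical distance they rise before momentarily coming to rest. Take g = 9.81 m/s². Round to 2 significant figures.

Setting KE at the bottom equal to PE gained: ½mv² = mgh
h = v²/(2g) = 17²/(2 × 9.81) = 14.73 m

h = 15 m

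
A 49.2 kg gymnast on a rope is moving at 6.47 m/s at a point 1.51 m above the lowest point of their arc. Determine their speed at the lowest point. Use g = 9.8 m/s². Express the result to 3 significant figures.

Energy conservation between the two points: ½mv₀² + mgh = ½mv²
v² = v₀² + 2gh = (6.47)² + 2(9.8)(1.51) = 71.457
v = √71.457 = 8.453 m/s

v = 8.45 m/s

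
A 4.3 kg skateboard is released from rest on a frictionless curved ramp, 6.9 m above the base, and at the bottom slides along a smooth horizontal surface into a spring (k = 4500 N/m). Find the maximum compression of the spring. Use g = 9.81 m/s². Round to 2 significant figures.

x = 0.36 m

At max compression the skateboard is momentarily at rest: mgh = ½kx²
x = √(2mgh/k) = √(2 × 4.3 × 9.81 × 6.9 / 4500) = 0.3597 m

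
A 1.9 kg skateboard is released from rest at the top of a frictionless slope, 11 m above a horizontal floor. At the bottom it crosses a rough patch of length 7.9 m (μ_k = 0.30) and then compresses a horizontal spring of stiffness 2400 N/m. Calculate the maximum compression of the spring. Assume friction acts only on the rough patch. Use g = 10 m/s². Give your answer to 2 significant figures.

Initial energy: E₁ = mgh = (1.9)(10)(11) = 209.00 J
Friction removes W_f = μ_k mg d = (0.30)(1.9)(10)(7.9) = 45.03 J
Energy reaching the spring: E = 209.00 − 45.03 = 163.97 J
At max compression ½kx² = E ⇒ x = √(2E/k) = √(2 × 163.97/2400) = 0.3697 m

x = 0.37 m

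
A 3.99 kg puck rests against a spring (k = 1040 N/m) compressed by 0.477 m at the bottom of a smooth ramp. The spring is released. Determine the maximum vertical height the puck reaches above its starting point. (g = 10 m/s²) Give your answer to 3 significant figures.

All spring PE becomes gravitational PE at the highest point: ½kx² = mgh
h = kx²/(2mg) = (1040)(0.477)²/(2 × 3.99 × 10) = 2.965 m

h = 2.97 m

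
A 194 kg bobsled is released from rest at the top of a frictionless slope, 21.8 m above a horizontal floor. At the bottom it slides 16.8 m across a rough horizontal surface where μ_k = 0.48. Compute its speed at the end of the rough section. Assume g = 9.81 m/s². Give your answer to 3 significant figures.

Energy at the top = energy at the end + work done against friction:
mgh = ½mv² + μ_k m g d
W_f = μ_k mg d = (0.48)(194)(9.81)(16.8) = 15347 J
½mv² = mgh − W_f = 41488 − 15347 = 26142 J
v = √(2 × 26142/194) = 16.42 m/s

v = 16.4 m/s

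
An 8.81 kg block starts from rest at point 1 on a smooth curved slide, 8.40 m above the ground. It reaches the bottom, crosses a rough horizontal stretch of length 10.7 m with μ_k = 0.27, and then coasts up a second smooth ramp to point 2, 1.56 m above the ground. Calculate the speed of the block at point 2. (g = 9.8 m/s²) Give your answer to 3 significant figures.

v = 8.80 m/s

Energy at 1: mgh₁ = (8.81)(9.8)(8.40) = 725.24 J
Friction loss: W_f = μ_k mg d = 249.4 J
At 2: ½mv² + mgh₂ = mgh₁ − W_f
½mv² = 725.24 − 249.4 − 134.69 = 341.12 J
v = √(2 × 341.12/8.81) = 8.800 m/s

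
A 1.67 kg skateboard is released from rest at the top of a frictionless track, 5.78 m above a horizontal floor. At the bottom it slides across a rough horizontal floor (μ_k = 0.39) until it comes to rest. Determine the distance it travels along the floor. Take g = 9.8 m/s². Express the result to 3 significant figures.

Energy at the top = energy at the end + work done against friction:
At rest all PE has been dissipated by friction: mgh = μ_k m g d
d = h/μ_k = 5.78/0.39 = 14.82 m

d = 14.8 m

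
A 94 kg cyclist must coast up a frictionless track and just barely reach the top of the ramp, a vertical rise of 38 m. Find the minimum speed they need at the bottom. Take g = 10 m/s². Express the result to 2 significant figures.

At the top they are momentarily at rest, so all KE converts to PE: ½mv² = mgh
v = √(2gh) = √(2 × 10 × 38) = 27.57 m/s

v = 28 m/s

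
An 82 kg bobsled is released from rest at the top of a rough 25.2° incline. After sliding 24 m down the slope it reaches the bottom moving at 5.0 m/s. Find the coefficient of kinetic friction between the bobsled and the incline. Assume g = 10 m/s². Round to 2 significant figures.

The energy dissipated by friction is the PE lost minus the KE gained:
mgL sinθ = 8379.3 J; ½mv² = 1025.0 J
W_f = 8379.3 − 1025.0 = 7354 J
μ_k = W_f/(mg cosθ · L) = 7354/(742.0 × 24) = 0.4130

μ_k = 0.41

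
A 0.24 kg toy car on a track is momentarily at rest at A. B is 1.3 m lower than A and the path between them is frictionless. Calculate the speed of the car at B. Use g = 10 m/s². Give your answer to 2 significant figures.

v = 5.1 m/s

Mechanical energy is conserved (no friction): mgh = ½mv²
v = √(2gh) = √(2 × 10 × 1.3) = √26.000 = 5.099 m/s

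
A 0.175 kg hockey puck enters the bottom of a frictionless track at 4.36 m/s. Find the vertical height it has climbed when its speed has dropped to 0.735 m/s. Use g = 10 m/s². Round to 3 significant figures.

h = 0.923 m

Energy balance between the two points: ½mv₁² = ½mv₂² + mgh
h = (v₁² − v₂²)/(2g) = (4.36² − 0.735²)/(2 × 10) = 0.9235 m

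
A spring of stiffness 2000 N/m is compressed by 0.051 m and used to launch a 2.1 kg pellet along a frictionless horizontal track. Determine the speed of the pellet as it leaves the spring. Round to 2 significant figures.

v = 1.6 m/s

Conservation of energy: ½kx² = ½mv²
v = x√(k/m) = 0.051 × √(2000/2.1) = 1.574 m/s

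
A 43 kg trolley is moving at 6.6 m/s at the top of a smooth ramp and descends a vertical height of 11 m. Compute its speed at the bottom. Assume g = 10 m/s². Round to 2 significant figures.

Energy conservation between the two points: ½mv₀² + mgh = ½mv²
v² = v₀² + 2gh = (6.6)² + 2(10)(11) = 263.56
v = √263.56 = 16.23 m/s

v = 16 m/s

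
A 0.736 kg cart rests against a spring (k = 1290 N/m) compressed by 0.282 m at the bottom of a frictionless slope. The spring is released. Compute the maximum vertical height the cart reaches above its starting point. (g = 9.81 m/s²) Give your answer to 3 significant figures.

h = 7.10 m

At maximum height the cart is at rest, so ½kx² = mgh
h = kx²/(2mg) = (1290)(0.282)²/(2 × 0.736 × 9.81) = 7.104 m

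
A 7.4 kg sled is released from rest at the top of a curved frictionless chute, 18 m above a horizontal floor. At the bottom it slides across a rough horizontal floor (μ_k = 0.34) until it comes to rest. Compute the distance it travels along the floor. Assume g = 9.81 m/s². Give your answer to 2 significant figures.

d = 53 m

Energy bookkeeping (friction removes W_f = μ_k N d):
At rest all PE has been dissipated by friction: mgh = μ_k m g d
d = h/μ_k = 18/0.34 = 52.94 m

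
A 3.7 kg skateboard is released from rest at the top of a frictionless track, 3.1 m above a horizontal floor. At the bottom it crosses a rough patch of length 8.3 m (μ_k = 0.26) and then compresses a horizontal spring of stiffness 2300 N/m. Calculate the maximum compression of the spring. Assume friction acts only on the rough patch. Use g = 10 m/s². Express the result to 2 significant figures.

Initial energy: E₁ = mgh = (3.7)(10)(3.1) = 114.70 J
Friction removes W_f = μ_k mg d = (0.26)(3.7)(10)(8.3) = 79.85 J
Energy reaching the spring: E = 114.70 − 79.85 = 34.854 J
At max compression ½kx² = E ⇒ x = √(2E/k) = √(2 × 34.854/2300) = 0.1741 m

x = 0.17 m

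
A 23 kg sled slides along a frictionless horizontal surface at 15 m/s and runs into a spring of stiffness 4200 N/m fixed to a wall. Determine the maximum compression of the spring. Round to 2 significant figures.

x = 1.1 m

All KE is stored as spring PE at maximum compression: ½mv² = ½kx²
x = v√(m/k) = 15 × √(23/4200) = 1.110 m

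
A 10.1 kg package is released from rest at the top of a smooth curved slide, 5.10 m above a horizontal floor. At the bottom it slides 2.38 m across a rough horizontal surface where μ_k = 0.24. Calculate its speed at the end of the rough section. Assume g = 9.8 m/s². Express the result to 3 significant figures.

v = 9.42 m/s

Energy bookkeeping (friction removes W_f = μ_k N d):
mgh = ½mv² + μ_k m g d
W_f = μ_k mg d = (0.24)(10.1)(9.8)(2.38) = 56.54 J
½mv² = mgh − W_f = 504.80 − 56.54 = 448.26 J
v = √(2 × 448.26/10.1) = 9.421 m/s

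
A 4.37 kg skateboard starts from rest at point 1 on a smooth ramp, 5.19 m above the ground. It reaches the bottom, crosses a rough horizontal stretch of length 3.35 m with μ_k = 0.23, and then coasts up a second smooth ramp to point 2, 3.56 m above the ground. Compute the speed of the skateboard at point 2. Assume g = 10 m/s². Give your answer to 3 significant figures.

v = 4.15 m/s

Energy at 1: mgh₁ = (4.37)(10)(5.19) = 226.80 J
Friction loss: W_f = μ_k mg d = 33.67 J
At 2: ½mv² + mgh₂ = mgh₁ − W_f
½mv² = 226.80 − 33.67 − 155.57 = 37.560 J
v = √(2 × 37.560/4.37) = 4.146 m/s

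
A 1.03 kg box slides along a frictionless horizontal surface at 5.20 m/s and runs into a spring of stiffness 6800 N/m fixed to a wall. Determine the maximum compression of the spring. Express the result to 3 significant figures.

Conservation of energy between contact and max compression: ½mv² = ½kx²
x = v√(m/k) = 5.20 × √(1.03/6800) = 0.06400 m

x = 0.0640 m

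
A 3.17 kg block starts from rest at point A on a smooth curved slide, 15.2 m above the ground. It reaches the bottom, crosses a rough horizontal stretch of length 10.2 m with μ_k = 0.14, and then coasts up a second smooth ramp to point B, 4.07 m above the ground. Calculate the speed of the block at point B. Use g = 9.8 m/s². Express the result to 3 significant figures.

v = 13.8 m/s

Energy at A: mgh₁ = (3.17)(9.8)(15.2) = 472.20 J
Friction loss: W_f = μ_k mg d = 44.36 J
At B: ½mv² + mgh₂ = mgh₁ − W_f
½mv² = 472.20 − 44.36 − 126.44 = 301.40 J
v = √(2 × 301.40/3.17) = 13.79 m/s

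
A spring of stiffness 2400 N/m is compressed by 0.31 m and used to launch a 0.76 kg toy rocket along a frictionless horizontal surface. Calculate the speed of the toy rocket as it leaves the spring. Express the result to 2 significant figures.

The toy rocket leaves the spring when the spring is at natural length, so ½kx² = ½mv²
v = x√(k/m) = 0.31 × √(2400/0.76) = 17.42 m/s

v = 17 m/s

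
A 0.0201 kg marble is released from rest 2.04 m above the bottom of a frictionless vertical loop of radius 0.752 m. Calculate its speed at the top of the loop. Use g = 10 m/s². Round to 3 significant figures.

Energy conservation: mgh = ½mv_top² + mg(2r)
v_top² = 2g(h − 2r) = 2(10)(2.04 − 1.504) = 10.72
v_top = 3.274 m/s

v = 3.27 m/s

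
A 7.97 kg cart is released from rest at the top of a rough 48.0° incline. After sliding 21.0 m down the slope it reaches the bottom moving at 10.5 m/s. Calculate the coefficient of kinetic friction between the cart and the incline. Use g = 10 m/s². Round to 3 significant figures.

The energy dissipated by friction is the PE lost minus the KE gained:
mgL sinθ = 1243.8 J; ½mv² = 439.35 J
W_f = 1243.8 − 439.35 = 804.5 J
μ_k = W_f/(mg cosθ · L) = 804.5/(53.33 × 21.0) = 0.7183

μ_k = 0.718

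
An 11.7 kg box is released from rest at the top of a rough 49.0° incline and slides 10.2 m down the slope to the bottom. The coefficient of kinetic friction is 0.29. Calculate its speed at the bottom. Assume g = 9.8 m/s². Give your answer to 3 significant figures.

Work–energy: mg(L sinθ) − μ_k(mg cosθ)L = ½mv²
mgh = mgL sinθ = (11.7)(9.8)(10.2)sin49.0° = 882.66 J
W_f = μ_k mg cosθ · L = (0.29)(11.7)(9.8)cos49.0°·10.2 = 222.5 J
½mv² = 882.66 − 222.5 = 660.15 J
v = √(2 × 660.15/11.7) = 10.62 m/s

v = 10.6 m/s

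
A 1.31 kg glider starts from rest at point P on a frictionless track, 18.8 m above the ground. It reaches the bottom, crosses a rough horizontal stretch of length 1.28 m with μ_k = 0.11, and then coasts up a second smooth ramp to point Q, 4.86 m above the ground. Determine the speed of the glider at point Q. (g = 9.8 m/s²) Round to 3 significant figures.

Energy at P: mgh₁ = (1.31)(9.8)(18.8) = 241.35 J
Friction loss: W_f = μ_k mg d = 1.808 J
At Q: ½mv² + mgh₂ = mgh₁ − W_f
½mv² = 241.35 − 1.808 − 62.393 = 177.15 J
v = √(2 × 177.15/1.31) = 16.45 m/s

v = 16.4 m/s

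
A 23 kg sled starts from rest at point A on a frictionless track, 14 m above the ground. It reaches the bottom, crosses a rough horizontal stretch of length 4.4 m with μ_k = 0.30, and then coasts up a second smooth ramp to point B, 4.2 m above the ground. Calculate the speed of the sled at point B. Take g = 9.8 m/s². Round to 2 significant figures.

v = 13 m/s

Energy at A: mgh₁ = (23)(9.8)(14) = 3155.6 J
Friction loss: W_f = μ_k mg d = 297.5 J
At B: ½mv² + mgh₂ = mgh₁ − W_f
½mv² = 3155.6 − 297.5 − 946.68 = 1911.4 J
v = √(2 × 1911.4/23) = 12.89 m/s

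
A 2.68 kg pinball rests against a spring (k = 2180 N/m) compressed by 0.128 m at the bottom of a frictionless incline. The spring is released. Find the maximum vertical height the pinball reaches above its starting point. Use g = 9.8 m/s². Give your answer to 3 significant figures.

All spring PE becomes gravitational PE at the highest point: ½kx² = mgh
h = kx²/(2mg) = (2180)(0.128)²/(2 × 2.68 × 9.8) = 0.6800 m

h = 0.680 m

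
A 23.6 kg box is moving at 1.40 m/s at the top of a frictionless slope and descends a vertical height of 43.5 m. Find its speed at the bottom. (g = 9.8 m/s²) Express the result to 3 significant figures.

Energy conservation between the two points: ½mv₀² + mgh = ½mv²
The mass cancels from both sides.
v² = v₀² + 2gh = (1.40)² + 2(9.8)(43.5) = 854.56
v = √854.56 = 29.23 m/s

v = 29.2 m/s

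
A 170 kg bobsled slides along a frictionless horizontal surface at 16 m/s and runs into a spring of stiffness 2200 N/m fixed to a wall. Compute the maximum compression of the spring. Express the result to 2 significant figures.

x = 4.4 m

All KE is stored as spring PE at maximum compression: ½mv² = ½kx²
x = v√(m/k) = 16 × √(170/2200) = 4.448 m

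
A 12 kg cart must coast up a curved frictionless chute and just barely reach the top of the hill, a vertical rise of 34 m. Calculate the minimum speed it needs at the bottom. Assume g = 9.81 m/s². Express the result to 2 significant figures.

v = 26 m/s

At the top it is momentarily at rest, so all KE converts to PE: ½mv² = mgh
v = √(2gh) = √(2 × 9.81 × 34) = 25.83 m/s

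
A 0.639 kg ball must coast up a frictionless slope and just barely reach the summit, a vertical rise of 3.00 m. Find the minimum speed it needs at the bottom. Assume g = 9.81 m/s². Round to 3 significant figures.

At the top it is momentarily at rest, so all KE converts to PE: ½mv² = mgh
v = √(2gh) = √(2 × 9.81 × 3.00) = 7.672 m/s

v = 7.67 m/s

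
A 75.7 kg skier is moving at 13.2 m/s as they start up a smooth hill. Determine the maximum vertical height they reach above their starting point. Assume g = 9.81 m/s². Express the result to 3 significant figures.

h = 8.88 m

By energy conservation, ½mv² = mgh
h = v²/(2g) = 13.2²/(2 × 9.81) = 8.881 m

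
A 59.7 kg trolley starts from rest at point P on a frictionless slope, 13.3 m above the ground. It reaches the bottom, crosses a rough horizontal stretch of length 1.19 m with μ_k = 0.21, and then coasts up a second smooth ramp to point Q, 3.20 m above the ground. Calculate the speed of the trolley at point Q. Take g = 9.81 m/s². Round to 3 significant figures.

Energy at P: mgh₁ = (59.7)(9.81)(13.3) = 7789.2 J
Friction loss: W_f = μ_k mg d = 146.4 J
At Q: ½mv² + mgh₂ = mgh₁ − W_f
½mv² = 7789.2 − 146.4 − 1874.1 = 5768.8 J
v = √(2 × 5768.8/59.7) = 13.90 m/s

v = 13.9 m/s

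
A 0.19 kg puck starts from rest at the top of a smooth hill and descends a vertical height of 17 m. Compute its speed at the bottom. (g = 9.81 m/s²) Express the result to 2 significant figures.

Equating total energy at the two states: mgh = ½mv²
v = √(2gh) = √(2 × 9.81 × 17) = √333.54 = 18.26 m/s

v = 18 m/s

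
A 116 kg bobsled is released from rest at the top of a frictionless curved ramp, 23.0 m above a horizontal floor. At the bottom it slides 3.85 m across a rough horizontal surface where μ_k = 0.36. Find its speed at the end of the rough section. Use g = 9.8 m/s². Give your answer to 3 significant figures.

Energy bookkeeping (friction removes W_f = μ_k N d):
mgh = ½mv² + μ_k m g d
W_f = μ_k mg d = (0.36)(116)(9.8)(3.85) = 1576 J
½mv² = mgh − W_f = 26146 − 1576 = 24571 J
v = √(2 × 24571/116) = 20.58 m/s

v = 20.6 m/s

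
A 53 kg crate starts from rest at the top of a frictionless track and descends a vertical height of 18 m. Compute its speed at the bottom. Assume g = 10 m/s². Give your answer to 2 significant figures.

By conservation of mechanical energy, mgh = ½mv²
v = √(2gh) = √(2 × 10 × 18) = √360.00 = 18.97 m/s

v = 19 m/s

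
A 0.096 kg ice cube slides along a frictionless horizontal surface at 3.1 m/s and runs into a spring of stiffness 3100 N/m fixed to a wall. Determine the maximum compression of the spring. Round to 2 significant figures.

At max compression the cube is momentarily at rest: ½mv² = ½kx²
x = v√(m/k) = 3.1 × √(0.096/3100) = 0.01725 m

x = 0.017 m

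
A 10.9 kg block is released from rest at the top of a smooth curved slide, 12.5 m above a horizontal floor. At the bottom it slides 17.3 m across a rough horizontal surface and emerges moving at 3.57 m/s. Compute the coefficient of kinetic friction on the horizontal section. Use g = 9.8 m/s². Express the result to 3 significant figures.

μ_k = 0.685

Energy at the top = energy at the end + work done against friction:
mgh = ½mv² + μ_k m g d
mgh = 1335.2 J; ½mv² = 69.460 J
W_f = 1335.2 − 69.460 = 1266 J
μ_k = W_f/(mg·d) = 1266/(106.8 × 17.3) = 0.6850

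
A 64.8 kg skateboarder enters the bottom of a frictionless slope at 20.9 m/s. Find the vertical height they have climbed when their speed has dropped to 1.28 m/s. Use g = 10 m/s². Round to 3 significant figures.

h = 21.8 m

Energy balance between the two points: ½mv₁² = ½mv₂² + mgh
h = (v₁² − v₂²)/(2g) = (20.9² − 1.28²)/(2 × 10) = 21.76 m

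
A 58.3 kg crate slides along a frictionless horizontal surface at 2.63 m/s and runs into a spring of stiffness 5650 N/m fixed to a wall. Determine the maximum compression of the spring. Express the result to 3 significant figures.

x = 0.267 m

Conservation of energy between contact and max compression: ½mv² = ½kx²
x = v√(m/k) = 2.63 × √(58.3/5650) = 0.2672 m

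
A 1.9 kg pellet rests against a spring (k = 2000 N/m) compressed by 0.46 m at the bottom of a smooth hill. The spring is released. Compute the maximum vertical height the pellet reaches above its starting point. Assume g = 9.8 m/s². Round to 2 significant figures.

At maximum height the pellet is at rest, so ½kx² = mgh
h = kx²/(2mg) = (2000)(0.46)²/(2 × 1.9 × 9.8) = 11.36 m

h = 11 m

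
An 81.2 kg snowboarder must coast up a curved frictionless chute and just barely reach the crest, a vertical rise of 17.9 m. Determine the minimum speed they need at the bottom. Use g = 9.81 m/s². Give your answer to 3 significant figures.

v = 18.7 m/s

At the top they are momentarily at rest, so all KE converts to PE: ½mv² = mgh
v = √(2gh) = √(2 × 9.81 × 17.9) = 18.74 m/s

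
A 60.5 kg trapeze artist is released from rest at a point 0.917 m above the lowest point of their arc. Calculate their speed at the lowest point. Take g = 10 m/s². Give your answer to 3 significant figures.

Equating total energy at the two states: mgh = ½mv²
v = √(2gh) = √(2 × 10 × 0.917) = √18.340 = 4.283 m/s

v = 4.28 m/s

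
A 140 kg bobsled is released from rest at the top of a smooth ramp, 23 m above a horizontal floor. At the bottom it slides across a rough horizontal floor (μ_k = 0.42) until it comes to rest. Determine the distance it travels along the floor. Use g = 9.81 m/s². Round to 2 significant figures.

Energy bookkeeping (friction removes W_f = μ_k N d):
At rest all PE has been dissipated by friction: mgh = μ_k m g d
d = h/μ_k = 23/0.42 = 54.76 m

d = 55 m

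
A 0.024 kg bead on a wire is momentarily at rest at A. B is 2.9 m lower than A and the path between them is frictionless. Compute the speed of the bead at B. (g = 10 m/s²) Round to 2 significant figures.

Mechanical energy is conserved (no friction): mgh = ½mv²
The mass cancels from both sides.
v = √(2gh) = √(2 × 10 × 2.9) = √58.000 = 7.616 m/s

v = 7.6 m/s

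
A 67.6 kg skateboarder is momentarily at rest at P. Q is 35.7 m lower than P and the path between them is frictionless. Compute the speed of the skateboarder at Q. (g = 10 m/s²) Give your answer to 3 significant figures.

Equating total energy at the two states: mgh = ½mv²
v = √(2gh) = √(2 × 10 × 35.7) = √714.00 = 26.72 m/s

v = 26.7 m/s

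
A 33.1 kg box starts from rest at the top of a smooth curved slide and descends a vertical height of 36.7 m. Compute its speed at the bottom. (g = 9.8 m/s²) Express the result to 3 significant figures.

Energy conservation between the two points: mgh = ½mv²
v = √(2gh) = √(2 × 9.8 × 36.7) = √719.32 = 26.82 m/s

v = 26.8 m/s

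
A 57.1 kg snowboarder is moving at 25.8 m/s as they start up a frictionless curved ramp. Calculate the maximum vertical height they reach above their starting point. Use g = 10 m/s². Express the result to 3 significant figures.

h = 33.3 m

Setting KE at the bottom equal to PE gained: ½mv² = mgh
h = v²/(2g) = 25.8²/(2 × 10) = 33.28 m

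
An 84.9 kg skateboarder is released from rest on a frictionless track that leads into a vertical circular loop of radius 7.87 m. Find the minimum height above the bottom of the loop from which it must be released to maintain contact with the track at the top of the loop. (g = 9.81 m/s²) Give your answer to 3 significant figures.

At the top, for minimum speed gravity alone supplies the centripetal force: mg = mv_top²/r ⇒ v_top² = gr = 77.20 m²/s²
Energy conservation from release height h to the top (height 2r): mgh = ½mv_top² + mg(2r)
h = v_top²/(2g) + 2r = r/2 + 2r = 5r/2 = 19.68 m

h = 19.7 m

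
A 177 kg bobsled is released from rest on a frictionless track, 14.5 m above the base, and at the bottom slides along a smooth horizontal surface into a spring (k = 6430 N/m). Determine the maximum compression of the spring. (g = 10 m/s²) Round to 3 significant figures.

At max compression the bobsled is momentarily at rest: mgh = ½kx²
x = √(2mgh/k) = √(2 × 177 × 10 × 14.5 / 6430) = 2.825 m

x = 2.83 m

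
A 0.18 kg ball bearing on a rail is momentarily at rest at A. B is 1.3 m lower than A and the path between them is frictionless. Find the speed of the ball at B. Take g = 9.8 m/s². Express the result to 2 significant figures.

Mechanical energy is conserved (no friction): mgh = ½mv²
v = √(2gh) = √(2 × 9.8 × 1.3) = √25.480 = 5.048 m/s

v = 5.0 m/s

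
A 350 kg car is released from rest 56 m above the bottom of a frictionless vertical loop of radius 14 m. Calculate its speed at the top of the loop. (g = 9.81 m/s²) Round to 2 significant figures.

v = 23 m/s

Energy conservation: mgh = ½mv_top² + mg(2r)
v_top² = 2g(h − 2r) = 2(9.81)(56 − 28.00) = 549.4
v_top = 23.44 m/s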